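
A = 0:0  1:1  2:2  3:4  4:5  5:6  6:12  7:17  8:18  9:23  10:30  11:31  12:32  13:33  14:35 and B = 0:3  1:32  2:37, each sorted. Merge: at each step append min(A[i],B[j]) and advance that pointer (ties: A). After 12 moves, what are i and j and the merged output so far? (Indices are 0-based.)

i=11, j=1, merged so far=[0, 1, 2, 3, 4, 5, 6, 12, 17, 18, 23, 30]

[i=0,j=0] A[i]=0<=B[j]=3 take 0 → i++
[i=1,j=0] A[i]=1<=B[j]=3 take 1 → i++
[i=2,j=0] A[i]=2<=B[j]=3 take 2 → i++
[i=3,j=0] A[i]=4>B[j]=3 take 3 → j++
[i=3,j=1] A[i]=4<=B[j]=32 take 4 → i++
[i=4,j=1] A[i]=5<=B[j]=32 take 5 → i++
[i=5,j=1] A[i]=6<=B[j]=32 take 6 → i++
[i=6,j=1] A[i]=12<=B[j]=32 take 12 → i++
[i=7,j=1] A[i]=17<=B[j]=32 take 17 → i++
[i=8,j=1] A[i]=18<=B[j]=32 take 18 → i++
[i=9,j=1] A[i]=23<=B[j]=32 take 23 → i++
[i=10,j=1] A[i]=30<=B[j]=32 take 30 → i++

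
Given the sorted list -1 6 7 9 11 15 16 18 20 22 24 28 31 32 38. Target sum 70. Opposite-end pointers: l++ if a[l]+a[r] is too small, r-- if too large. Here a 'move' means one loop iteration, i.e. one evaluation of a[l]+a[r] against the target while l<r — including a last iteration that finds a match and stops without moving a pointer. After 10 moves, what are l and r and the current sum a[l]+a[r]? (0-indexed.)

l=10, r=14, sum=62

[0,14] -1+38=37 <70 → l++
[1,14] 6+38=44 <70 → l++
[2,14] 7+38=45 <70 → l++
[3,14] 9+38=47 <70 → l++
[4,14] 11+38=49 <70 → l++
[5,14] 15+38=53 <70 → l++
[6,14] 16+38=54 <70 → l++
[7,14] 18+38=56 <70 → l++
[8,14] 20+38=58 <70 → l++
[9,14] 22+38=60 <70 → l++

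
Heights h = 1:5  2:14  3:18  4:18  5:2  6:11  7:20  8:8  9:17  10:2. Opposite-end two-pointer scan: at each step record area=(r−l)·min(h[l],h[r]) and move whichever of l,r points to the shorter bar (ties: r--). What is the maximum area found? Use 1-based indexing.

max area = 102

l=1 r=10: min(5,2)*9=18 best=18 *, r--
l=1 r=9: min(5,17)*8=40 best=40 *, l++
l=2 r=9: min(14,17)*7=98 best=98 *, l++
l=3 r=9: min(18,17)*6=102 best=102 *, r--
l=3 r=8: min(18,8)*5=40 best=102, r--
l=3 r=7: min(18,20)*4=72 best=102, l++
l=4 r=7: min(18,20)*3=54 best=102, l++
l=5 r=7: min(2,20)*2=4 best=102, l++
l=6 r=7: min(11,20)*1=11 best=102, l++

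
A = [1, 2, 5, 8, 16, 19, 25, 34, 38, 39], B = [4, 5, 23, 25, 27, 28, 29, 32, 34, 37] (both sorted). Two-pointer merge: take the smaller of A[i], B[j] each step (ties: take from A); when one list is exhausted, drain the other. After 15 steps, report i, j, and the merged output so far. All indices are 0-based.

i=0 j=0: A[i]=1<=B[j]=4 take 1, i++
i=1 j=0: A[i]=2<=B[j]=4 take 2, i++
i=2 j=0: A[i]=5>B[j]=4 take 4, j++
i=2 j=1: A[i]=5<=B[j]=5 take 5, i++
i=3 j=1: A[i]=8>B[j]=5 take 5, j++
i=3 j=2: A[i]=8<=B[j]=23 take 8, i++
i=4 j=2: A[i]=16<=B[j]=23 take 16, i++
i=5 j=2: A[i]=19<=B[j]=23 take 19, i++
i=6 j=2: A[i]=25>B[j]=23 take 23, j++
i=6 j=3: A[i]=25<=B[j]=25 take 25, i++
i=7 j=3: A[i]=34>B[j]=25 take 25, j++
i=7 j=4: A[i]=34>B[j]=27 take 27, j++
i=7 j=5: A[i]=34>B[j]=28 take 28, j++
i=7 j=6: A[i]=34>B[j]=29 take 29, j++
i=7 j=7: A[i]=34>B[j]=32 take 32, j++

i=7, j=8, merged so far=[1, 2, 4, 5, 5, 8, 16, 19, 23, 25, 25, 27, 28, 29, 32]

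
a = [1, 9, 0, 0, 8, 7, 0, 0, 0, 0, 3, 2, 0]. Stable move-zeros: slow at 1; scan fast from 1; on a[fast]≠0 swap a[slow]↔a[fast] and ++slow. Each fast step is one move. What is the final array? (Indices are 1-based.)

[1, 9, 8, 7, 3, 2, 0, 0, 0, 0, 0, 0, 0]

(s=1,f=1) a[fast]=1≠0 swap→a[1]=1 → slow++,fast++
(s=2,f=2) a[fast]=9≠0 swap→a[2]=9 → slow++,fast++
(s=3,f=3) a[fast]=0 → fast++
(s=3,f=4) a[fast]=0 → fast++
(s=3,f=5) a[fast]=8≠0 swap→a[3]=8 → slow++,fast++
(s=4,f=6) a[fast]=7≠0 swap→a[4]=7 → slow++,fast++
(s=5,f=7) a[fast]=0 → fast++
(s=5,f=8) a[fast]=0 → fast++
(s=5,f=9) a[fast]=0 → fast++
(s=5,f=10) a[fast]=0 → fast++
(s=5,f=11) a[fast]=3≠0 swap→a[5]=3 → slow++,fast++
(s=6,f=12) a[fast]=2≠0 swap→a[6]=2 → slow++,fast++
(s=7,f=13) a[fast]=0 → fast++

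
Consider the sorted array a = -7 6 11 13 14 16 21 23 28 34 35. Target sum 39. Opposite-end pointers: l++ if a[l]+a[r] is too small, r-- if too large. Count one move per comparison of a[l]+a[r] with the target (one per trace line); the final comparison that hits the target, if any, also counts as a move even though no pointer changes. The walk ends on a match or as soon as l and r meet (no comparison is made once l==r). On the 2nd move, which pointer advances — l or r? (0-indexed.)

l=0 r=10: -7+35=28 <39, l++
l=1 r=10: 6+35=41 >39, r--

r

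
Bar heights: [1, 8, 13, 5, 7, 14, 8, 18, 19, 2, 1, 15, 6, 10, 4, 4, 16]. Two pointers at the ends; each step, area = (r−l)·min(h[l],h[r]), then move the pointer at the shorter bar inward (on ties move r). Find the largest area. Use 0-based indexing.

[0,16] min(1,16)*16=16 best=16 * → l++
[1,16] min(8,16)*15=120 best=120 * → l++
[2,16] min(13,16)*14=182 best=182 * → l++
[3,16] min(5,16)*13=65 best=182 → l++
[4,16] min(7,16)*12=84 best=182 → l++
[5,16] min(14,16)*11=154 best=182 → l++
[6,16] min(8,16)*10=80 best=182 → l++
[7,16] min(18,16)*9=144 best=182 → r--
[7,15] min(18,4)*8=32 best=182 → r--
[7,14] min(18,4)*7=28 best=182 → r--
[7,13] min(18,10)*6=60 best=182 → r--
[7,12] min(18,6)*5=30 best=182 → r--
[7,11] min(18,15)*4=60 best=182 → r--
[7,10] min(18,1)*3=3 best=182 → r--
[7,9] min(18,2)*2=4 best=182 → r--
[7,8] min(18,19)*1=18 best=182 → l++

max area = 182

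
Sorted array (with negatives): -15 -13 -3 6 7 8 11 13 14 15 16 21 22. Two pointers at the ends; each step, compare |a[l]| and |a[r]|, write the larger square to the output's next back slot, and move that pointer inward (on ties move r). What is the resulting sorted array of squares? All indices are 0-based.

[9, 36, 49, 64, 121, 169, 169, 196, 225, 225, 256, 441, 484]

[0,12] |-15|<=|22| out[12]=484 → r--
[0,11] |-15|<=|21| out[11]=441 → r--
[0,10] |-15|<=|16| out[10]=256 → r--
[0,9] |-15|<=|15| out[9]=225 → r--
[0,8] |-15|>|14| out[8]=225 → l++
[1,8] |-13|<=|14| out[7]=196 → r--
[1,7] |-13|<=|13| out[6]=169 → r--
[1,6] |-13|>|11| out[5]=169 → l++
[2,6] |-3|<=|11| out[4]=121 → r--
[2,5] |-3|<=|8| out[3]=64 → r--
[2,4] |-3|<=|7| out[2]=49 → r--
[2,3] |-3|<=|6| out[1]=36 → r--
[2,2] |-3|<=|-3| out[0]=9 → r--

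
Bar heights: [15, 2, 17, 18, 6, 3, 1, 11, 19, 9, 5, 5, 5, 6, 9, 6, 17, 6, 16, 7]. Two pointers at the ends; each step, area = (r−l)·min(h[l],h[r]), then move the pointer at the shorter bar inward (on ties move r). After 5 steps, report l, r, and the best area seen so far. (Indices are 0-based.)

l=2, r=16, best area=270

l=0 r=19: min(15,7)*19=133 best=133 *, r--
l=0 r=18: min(15,16)*18=270 best=270 *, l++
l=1 r=18: min(2,16)*17=34 best=270, l++
l=2 r=18: min(17,16)*16=256 best=270, r--
l=2 r=17: min(17,6)*15=90 best=270, r--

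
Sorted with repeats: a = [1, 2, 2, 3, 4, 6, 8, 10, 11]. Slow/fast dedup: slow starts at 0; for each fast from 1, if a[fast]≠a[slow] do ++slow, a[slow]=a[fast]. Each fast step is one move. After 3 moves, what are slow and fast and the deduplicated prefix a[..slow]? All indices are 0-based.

slow=2, fast=4, prefix=[1, 2, 3]

(s=0,f=1) a[fast]=2≠a[slow]=1 write a[1]=2 → slow++,fast++
(s=1,f=2) a[fast]=2=a[slow] dup → fast++
(s=1,f=3) a[fast]=3≠a[slow]=2 write a[2]=3 → slow++,fast++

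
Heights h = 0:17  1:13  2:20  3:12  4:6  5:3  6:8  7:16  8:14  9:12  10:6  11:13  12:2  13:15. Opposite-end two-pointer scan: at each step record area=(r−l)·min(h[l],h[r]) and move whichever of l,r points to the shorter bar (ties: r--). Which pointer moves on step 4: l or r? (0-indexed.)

r

[0,13] min(17,15)*13=195 best=195 * → r--
[0,12] min(17,2)*12=24 best=195 → r--
[0,11] min(17,13)*11=143 best=195 → r--
[0,10] min(17,6)*10=60 best=195 → r--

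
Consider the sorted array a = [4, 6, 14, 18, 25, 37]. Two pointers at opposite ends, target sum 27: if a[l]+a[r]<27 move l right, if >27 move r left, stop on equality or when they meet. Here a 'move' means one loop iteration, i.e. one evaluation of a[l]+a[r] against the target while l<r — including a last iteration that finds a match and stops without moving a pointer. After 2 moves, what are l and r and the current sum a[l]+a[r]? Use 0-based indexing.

l=0 r=5: 4+37=41 >27, r--
l=0 r=4: 4+25=29 >27, r--

l=0, r=3, sum=22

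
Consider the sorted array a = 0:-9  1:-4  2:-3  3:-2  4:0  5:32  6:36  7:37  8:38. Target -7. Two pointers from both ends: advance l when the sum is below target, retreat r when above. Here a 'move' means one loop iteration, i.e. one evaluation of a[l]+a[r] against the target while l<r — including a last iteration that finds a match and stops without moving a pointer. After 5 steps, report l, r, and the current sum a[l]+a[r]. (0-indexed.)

l=1, r=4, sum=-4

[0,8] -9+38=29 >-7 → r--
[0,7] -9+37=28 >-7 → r--
[0,6] -9+36=27 >-7 → r--
[0,5] -9+32=23 >-7 → r--
[0,4] -9+0=-9 <-7 → l++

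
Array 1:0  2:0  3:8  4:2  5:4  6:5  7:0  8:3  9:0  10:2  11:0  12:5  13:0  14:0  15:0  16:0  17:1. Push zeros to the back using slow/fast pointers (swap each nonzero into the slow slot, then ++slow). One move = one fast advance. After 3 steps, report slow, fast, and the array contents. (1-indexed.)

(s=1,f=1) a[fast]=0 → fast++
(s=1,f=2) a[fast]=0 → fast++
(s=1,f=3) a[fast]=8≠0 swap→a[1]=8 → slow++,fast++

slow=2, fast=4, a=[8, 0, 0, 2, 4, 5, 0, 3, 0, 2, 0, 5, 0, 0, 0, 0, 1]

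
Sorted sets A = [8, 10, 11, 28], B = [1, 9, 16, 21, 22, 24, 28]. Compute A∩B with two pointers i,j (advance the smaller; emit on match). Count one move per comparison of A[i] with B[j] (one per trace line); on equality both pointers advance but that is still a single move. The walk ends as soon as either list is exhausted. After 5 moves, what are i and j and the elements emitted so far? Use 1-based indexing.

i=4, j=3, emitted=[]

i=1 j=1: 8>1, j++
i=1 j=2: 8<9, i++
i=2 j=2: 10>9, j++
i=2 j=3: 10<16, i++
i=3 j=3: 11<16, i++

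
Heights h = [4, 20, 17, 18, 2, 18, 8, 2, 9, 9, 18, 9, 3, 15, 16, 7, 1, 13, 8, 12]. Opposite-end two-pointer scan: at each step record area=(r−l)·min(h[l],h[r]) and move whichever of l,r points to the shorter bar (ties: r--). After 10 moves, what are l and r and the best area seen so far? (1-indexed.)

l=2, r=11, best area=216

l=1 r=20: min(4,12)*19=76 best=76 *, l++
l=2 r=20: min(20,12)*18=216 best=216 *, r--
l=2 r=19: min(20,8)*17=136 best=216, r--
l=2 r=18: min(20,13)*16=208 best=216, r--
l=2 r=17: min(20,1)*15=15 best=216, r--
l=2 r=16: min(20,7)*14=98 best=216, r--
l=2 r=15: min(20,16)*13=208 best=216, r--
l=2 r=14: min(20,15)*12=180 best=216, r--
l=2 r=13: min(20,3)*11=33 best=216, r--
l=2 r=12: min(20,9)*10=90 best=216, r--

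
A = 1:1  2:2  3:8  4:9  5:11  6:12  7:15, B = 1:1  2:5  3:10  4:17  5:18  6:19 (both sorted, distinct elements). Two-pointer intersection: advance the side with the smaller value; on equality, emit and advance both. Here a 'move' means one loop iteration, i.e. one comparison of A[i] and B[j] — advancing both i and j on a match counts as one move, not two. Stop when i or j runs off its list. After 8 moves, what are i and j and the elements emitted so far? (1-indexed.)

[i=1,j=1] 1==1 emit → i++,j++
[i=2,j=2] 2<5 → i++
[i=3,j=2] 8>5 → j++
[i=3,j=3] 8<10 → i++
[i=4,j=3] 9<10 → i++
[i=5,j=3] 11>10 → j++
[i=5,j=4] 11<17 → i++
[i=6,j=4] 12<17 → i++

i=7, j=4, emitted=[1]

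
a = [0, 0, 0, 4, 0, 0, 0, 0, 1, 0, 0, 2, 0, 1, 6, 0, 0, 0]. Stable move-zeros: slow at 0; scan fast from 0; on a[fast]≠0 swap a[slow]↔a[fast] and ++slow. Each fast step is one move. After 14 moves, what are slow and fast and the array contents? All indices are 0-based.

slow=0 fast=0: a[fast]=0, fast++
slow=0 fast=1: a[fast]=0, fast++
slow=0 fast=2: a[fast]=0, fast++
slow=0 fast=3: a[fast]=4≠0 swap→a[0]=4, slow++,fast++
slow=1 fast=4: a[fast]=0, fast++
slow=1 fast=5: a[fast]=0, fast++
slow=1 fast=6: a[fast]=0, fast++
slow=1 fast=7: a[fast]=0, fast++
slow=1 fast=8: a[fast]=1≠0 swap→a[1]=1, slow++,fast++
slow=2 fast=9: a[fast]=0, fast++
slow=2 fast=10: a[fast]=0, fast++
slow=2 fast=11: a[fast]=2≠0 swap→a[2]=2, slow++,fast++
slow=3 fast=12: a[fast]=0, fast++
slow=3 fast=13: a[fast]=1≠0 swap→a[3]=1, slow++,fast++

slow=4, fast=14, a=[4, 1, 2, 1, 0, 0, 0, 0, 0, 0, 0, 0, 0, 0, 6, 0, 0, 0]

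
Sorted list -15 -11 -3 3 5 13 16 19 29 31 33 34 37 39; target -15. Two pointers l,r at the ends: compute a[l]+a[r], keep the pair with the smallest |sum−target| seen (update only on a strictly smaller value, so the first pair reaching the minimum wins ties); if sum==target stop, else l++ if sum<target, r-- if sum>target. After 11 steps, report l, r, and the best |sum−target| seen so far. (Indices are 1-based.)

l=1, r=3, best |Δ|=3

[1,14] -15+39=24 d=39 * → r--
[1,13] -15+37=22 d=37 * → r--
[1,12] -15+34=19 d=34 * → r--
[1,11] -15+33=18 d=33 * → r--
[1,10] -15+31=16 d=31 * → r--
[1,9] -15+29=14 d=29 * → r--
[1,8] -15+19=4 d=19 * → r--
[1,7] -15+16=1 d=16 * → r--
[1,6] -15+13=-2 d=13 * → r--
[1,5] -15+5=-10 d=5 * → r--
[1,4] -15+3=-12 d=3 * → r--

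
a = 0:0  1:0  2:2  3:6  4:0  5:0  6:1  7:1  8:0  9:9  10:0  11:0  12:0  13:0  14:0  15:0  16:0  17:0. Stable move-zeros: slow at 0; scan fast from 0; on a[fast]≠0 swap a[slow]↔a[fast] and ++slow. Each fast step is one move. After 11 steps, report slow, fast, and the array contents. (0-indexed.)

slow=0 fast=0: a[fast]=0, fast++
slow=0 fast=1: a[fast]=0, fast++
slow=0 fast=2: a[fast]=2≠0 swap→a[0]=2, slow++,fast++
slow=1 fast=3: a[fast]=6≠0 swap→a[1]=6, slow++,fast++
slow=2 fast=4: a[fast]=0, fast++
slow=2 fast=5: a[fast]=0, fast++
slow=2 fast=6: a[fast]=1≠0 swap→a[2]=1, slow++,fast++
slow=3 fast=7: a[fast]=1≠0 swap→a[3]=1, slow++,fast++
slow=4 fast=8: a[fast]=0, fast++
slow=4 fast=9: a[fast]=9≠0 swap→a[4]=9, slow++,fast++
slow=5 fast=10: a[fast]=0, fast++

slow=5, fast=11, a=[2, 6, 1, 1, 9, 0, 0, 0, 0, 0, 0, 0, 0, 0, 0, 0, 0, 0]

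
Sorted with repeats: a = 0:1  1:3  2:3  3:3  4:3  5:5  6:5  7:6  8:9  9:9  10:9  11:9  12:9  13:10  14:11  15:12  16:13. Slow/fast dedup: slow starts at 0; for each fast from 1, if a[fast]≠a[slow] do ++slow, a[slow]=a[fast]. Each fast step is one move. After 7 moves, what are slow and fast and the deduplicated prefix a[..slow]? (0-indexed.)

slow=3, fast=8, prefix=[1, 3, 5, 6]

(s=0,f=1) a[fast]=3≠a[slow]=1 write a[1]=3 → slow++,fast++
(s=1,f=2) a[fast]=3=a[slow] dup → fast++
(s=1,f=3) a[fast]=3=a[slow] dup → fast++
(s=1,f=4) a[fast]=3=a[slow] dup → fast++
(s=1,f=5) a[fast]=5≠a[slow]=3 write a[2]=5 → slow++,fast++
(s=2,f=6) a[fast]=5=a[slow] dup → fast++
(s=2,f=7) a[fast]=6≠a[slow]=5 write a[3]=6 → slow++,fast++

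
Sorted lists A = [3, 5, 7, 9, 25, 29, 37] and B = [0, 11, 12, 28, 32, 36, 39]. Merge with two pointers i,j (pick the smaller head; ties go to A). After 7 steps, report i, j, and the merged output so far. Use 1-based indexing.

i=1 j=1: A[i]=3>B[j]=0 take 0, j++
i=1 j=2: A[i]=3<=B[j]=11 take 3, i++
i=2 j=2: A[i]=5<=B[j]=11 take 5, i++
i=3 j=2: A[i]=7<=B[j]=11 take 7, i++
i=4 j=2: A[i]=9<=B[j]=11 take 9, i++
i=5 j=2: A[i]=25>B[j]=11 take 11, j++
i=5 j=3: A[i]=25>B[j]=12 take 12, j++

i=5, j=4, merged so far=[0, 3, 5, 7, 9, 11, 12]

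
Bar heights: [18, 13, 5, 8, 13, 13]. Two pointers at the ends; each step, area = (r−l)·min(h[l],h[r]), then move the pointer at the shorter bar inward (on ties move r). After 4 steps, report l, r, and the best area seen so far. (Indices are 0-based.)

l=0 r=5: min(18,13)*5=65 best=65 *, r--
l=0 r=4: min(18,13)*4=52 best=65, r--
l=0 r=3: min(18,8)*3=24 best=65, r--
l=0 r=2: min(18,5)*2=10 best=65, r--

l=0, r=1, best area=65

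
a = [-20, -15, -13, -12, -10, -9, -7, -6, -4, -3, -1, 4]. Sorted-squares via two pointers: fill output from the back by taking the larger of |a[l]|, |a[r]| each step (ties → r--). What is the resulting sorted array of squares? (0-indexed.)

[1, 9, 16, 16, 36, 49, 81, 100, 144, 169, 225, 400]

[0,11] |-20|>|4| out[11]=400 → l++
[1,11] |-15|>|4| out[10]=225 → l++
[2,11] |-13|>|4| out[9]=169 → l++
[3,11] |-12|>|4| out[8]=144 → l++
[4,11] |-10|>|4| out[7]=100 → l++
[5,11] |-9|>|4| out[6]=81 → l++
[6,11] |-7|>|4| out[5]=49 → l++
[7,11] |-6|>|4| out[4]=36 → l++
[8,11] |-4|<=|4| out[3]=16 → r--
[8,10] |-4|>|-1| out[2]=16 → l++
[9,10] |-3|>|-1| out[1]=9 → l++
[10,10] |-1|<=|-1| out[0]=1 → r--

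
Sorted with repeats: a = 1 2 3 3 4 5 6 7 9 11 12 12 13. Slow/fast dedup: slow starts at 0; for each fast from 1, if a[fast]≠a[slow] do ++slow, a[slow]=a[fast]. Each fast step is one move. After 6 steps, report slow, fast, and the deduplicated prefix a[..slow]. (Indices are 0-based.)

slow=5, fast=7, prefix=[1, 2, 3, 4, 5, 6]

slow=0 fast=1: a[fast]=2≠a[slow]=1 write a[1]=2, slow++,fast++
slow=1 fast=2: a[fast]=3≠a[slow]=2 write a[2]=3, slow++,fast++
slow=2 fast=3: a[fast]=3=a[slow] dup, fast++
slow=2 fast=4: a[fast]=4≠a[slow]=3 write a[3]=4, slow++,fast++
slow=3 fast=5: a[fast]=5≠a[slow]=4 write a[4]=5, slow++,fast++
slow=4 fast=6: a[fast]=6≠a[slow]=5 write a[5]=6, slow++,fast++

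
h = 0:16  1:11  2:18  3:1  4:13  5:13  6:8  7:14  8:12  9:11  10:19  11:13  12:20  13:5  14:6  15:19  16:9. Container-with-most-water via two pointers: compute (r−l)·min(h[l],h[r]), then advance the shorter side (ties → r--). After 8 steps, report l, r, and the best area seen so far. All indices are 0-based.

[0,16] min(16,9)*16=144 best=144 * → r--
[0,15] min(16,19)*15=240 best=240 * → l++
[1,15] min(11,19)*14=154 best=240 → l++
[2,15] min(18,19)*13=234 best=240 → l++
[3,15] min(1,19)*12=12 best=240 → l++
[4,15] min(13,19)*11=143 best=240 → l++
[5,15] min(13,19)*10=130 best=240 → l++
[6,15] min(8,19)*9=72 best=240 → l++

l=7, r=15, best area=240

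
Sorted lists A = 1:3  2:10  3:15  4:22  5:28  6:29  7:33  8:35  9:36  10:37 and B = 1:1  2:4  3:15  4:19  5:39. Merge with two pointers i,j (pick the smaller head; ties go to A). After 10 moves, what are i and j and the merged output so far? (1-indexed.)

i=1 j=1: A[i]=3>B[j]=1 take 1, j++
i=1 j=2: A[i]=3<=B[j]=4 take 3, i++
i=2 j=2: A[i]=10>B[j]=4 take 4, j++
i=2 j=3: A[i]=10<=B[j]=15 take 10, i++
i=3 j=3: A[i]=15<=B[j]=15 take 15, i++
i=4 j=3: A[i]=22>B[j]=15 take 15, j++
i=4 j=4: A[i]=22>B[j]=19 take 19, j++
i=4 j=5: A[i]=22<=B[j]=39 take 22, i++
i=5 j=5: A[i]=28<=B[j]=39 take 28, i++
i=6 j=5: A[i]=29<=B[j]=39 take 29, i++

i=7, j=5, merged so far=[1, 3, 4, 10, 15, 15, 19, 22, 28, 29]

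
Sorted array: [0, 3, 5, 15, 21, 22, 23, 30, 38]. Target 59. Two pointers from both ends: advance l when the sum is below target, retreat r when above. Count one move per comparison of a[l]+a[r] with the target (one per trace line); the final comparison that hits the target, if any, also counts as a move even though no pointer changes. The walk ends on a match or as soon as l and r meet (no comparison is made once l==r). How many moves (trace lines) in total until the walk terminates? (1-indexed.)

5 moves

l=1 r=9: 0+38=38 <59, l++
l=2 r=9: 3+38=41 <59, l++
l=3 r=9: 5+38=43 <59, l++
l=4 r=9: 15+38=53 <59, l++
l=5 r=9: 21+38=59, found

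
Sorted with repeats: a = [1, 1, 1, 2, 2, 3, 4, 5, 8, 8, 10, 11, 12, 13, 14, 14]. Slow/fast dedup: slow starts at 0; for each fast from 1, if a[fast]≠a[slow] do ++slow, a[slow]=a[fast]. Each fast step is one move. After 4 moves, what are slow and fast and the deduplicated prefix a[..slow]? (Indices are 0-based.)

(s=0,f=1) a[fast]=1=a[slow] dup → fast++
(s=0,f=2) a[fast]=1=a[slow] dup → fast++
(s=0,f=3) a[fast]=2≠a[slow]=1 write a[1]=2 → slow++,fast++
(s=1,f=4) a[fast]=2=a[slow] dup → fast++

slow=1, fast=5, prefix=[1, 2]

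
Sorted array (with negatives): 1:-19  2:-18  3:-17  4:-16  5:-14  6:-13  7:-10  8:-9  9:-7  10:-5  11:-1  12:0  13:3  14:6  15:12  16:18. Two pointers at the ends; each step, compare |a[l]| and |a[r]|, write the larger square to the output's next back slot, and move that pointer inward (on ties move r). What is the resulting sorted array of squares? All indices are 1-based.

[0, 1, 9, 25, 36, 49, 81, 100, 144, 169, 196, 256, 289, 324, 324, 361]

[1,16] |-19|>|18| out[16]=361 → l++
[2,16] |-18|<=|18| out[15]=324 → r--
[2,15] |-18|>|12| out[14]=324 → l++
[3,15] |-17|>|12| out[13]=289 → l++
[4,15] |-16|>|12| out[12]=256 → l++
[5,15] |-14|>|12| out[11]=196 → l++
[6,15] |-13|>|12| out[10]=169 → l++
[7,15] |-10|<=|12| out[9]=144 → r--
[7,14] |-10|>|6| out[8]=100 → l++
[8,14] |-9|>|6| out[7]=81 → l++
[9,14] |-7|>|6| out[6]=49 → l++
[10,14] |-5|<=|6| out[5]=36 → r--
[10,13] |-5|>|3| out[4]=25 → l++
[11,13] |-1|<=|3| out[3]=9 → r--
[11,12] |-1|>|0| out[2]=1 → l++
[12,12] |0|<=|0| out[1]=0 → r--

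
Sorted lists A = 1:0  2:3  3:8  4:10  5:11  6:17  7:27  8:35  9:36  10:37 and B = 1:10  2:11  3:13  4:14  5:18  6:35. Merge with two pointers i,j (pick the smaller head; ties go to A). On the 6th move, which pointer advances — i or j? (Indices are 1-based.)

i

i=1 j=1: A[i]=0<=B[j]=10 take 0, i++
i=2 j=1: A[i]=3<=B[j]=10 take 3, i++
i=3 j=1: A[i]=8<=B[j]=10 take 8, i++
i=4 j=1: A[i]=10<=B[j]=10 take 10, i++
i=5 j=1: A[i]=11>B[j]=10 take 10, j++
i=5 j=2: A[i]=11<=B[j]=11 take 11, i++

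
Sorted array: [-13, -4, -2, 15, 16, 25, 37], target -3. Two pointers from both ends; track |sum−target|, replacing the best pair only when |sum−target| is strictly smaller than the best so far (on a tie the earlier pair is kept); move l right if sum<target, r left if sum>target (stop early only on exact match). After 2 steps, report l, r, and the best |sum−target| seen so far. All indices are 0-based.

l=0, r=4, best |Δ|=15

[0,6] -13+37=24 d=27 * → r--
[0,5] -13+25=12 d=15 * → r--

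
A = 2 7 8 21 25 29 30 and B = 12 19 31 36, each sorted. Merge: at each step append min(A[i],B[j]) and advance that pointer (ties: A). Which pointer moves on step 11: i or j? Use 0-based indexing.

j

i=0 j=0: A[i]=2<=B[j]=12 take 2, i++
i=1 j=0: A[i]=7<=B[j]=12 take 7, i++
i=2 j=0: A[i]=8<=B[j]=12 take 8, i++
i=3 j=0: A[i]=21>B[j]=12 take 12, j++
i=3 j=1: A[i]=21>B[j]=19 take 19, j++
i=3 j=2: A[i]=21<=B[j]=31 take 21, i++
i=4 j=2: A[i]=25<=B[j]=31 take 25, i++
i=5 j=2: A[i]=29<=B[j]=31 take 29, i++
i=6 j=2: A[i]=30<=B[j]=31 take 30, i++
i=7 j=2: A done, take B[j]=31, j++
i=7 j=3: A done, take B[j]=36, j++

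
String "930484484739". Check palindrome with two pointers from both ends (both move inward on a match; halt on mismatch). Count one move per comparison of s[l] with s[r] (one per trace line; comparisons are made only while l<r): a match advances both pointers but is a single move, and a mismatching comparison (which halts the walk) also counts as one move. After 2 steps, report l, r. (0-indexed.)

l=0 r=11: '9'=='9', l++,r--
l=1 r=10: '3'=='3', l++,r--

l=2, r=9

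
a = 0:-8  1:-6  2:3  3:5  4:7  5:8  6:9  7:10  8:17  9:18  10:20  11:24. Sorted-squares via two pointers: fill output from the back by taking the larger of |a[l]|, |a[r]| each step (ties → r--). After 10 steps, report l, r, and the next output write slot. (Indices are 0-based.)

l=0 r=11: |-8|<=|24| out[11]=576, r--
l=0 r=10: |-8|<=|20| out[10]=400, r--
l=0 r=9: |-8|<=|18| out[9]=324, r--
l=0 r=8: |-8|<=|17| out[8]=289, r--
l=0 r=7: |-8|<=|10| out[7]=100, r--
l=0 r=6: |-8|<=|9| out[6]=81, r--
l=0 r=5: |-8|<=|8| out[5]=64, r--
l=0 r=4: |-8|>|7| out[4]=64, l++
l=1 r=4: |-6|<=|7| out[3]=49, r--
l=1 r=3: |-6|>|5| out[2]=36, l++

l=2, r=3, next write slot=1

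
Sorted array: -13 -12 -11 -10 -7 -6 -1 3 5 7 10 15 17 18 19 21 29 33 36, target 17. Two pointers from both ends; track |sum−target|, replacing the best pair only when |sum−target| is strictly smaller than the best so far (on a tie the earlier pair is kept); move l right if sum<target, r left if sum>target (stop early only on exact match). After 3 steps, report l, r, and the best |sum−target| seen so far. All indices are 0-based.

l=1, r=16, best |Δ|=1

[0,18] -13+36=23 d=6 * → r--
[0,17] -13+33=20 d=3 * → r--
[0,16] -13+29=16 d=1 * → l++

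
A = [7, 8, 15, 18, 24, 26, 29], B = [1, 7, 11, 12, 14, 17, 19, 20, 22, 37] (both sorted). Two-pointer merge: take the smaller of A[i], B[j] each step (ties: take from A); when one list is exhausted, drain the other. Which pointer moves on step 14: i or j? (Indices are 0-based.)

i

[i=0,j=0] A[i]=7>B[j]=1 take 1 → j++
[i=0,j=1] A[i]=7<=B[j]=7 take 7 → i++
[i=1,j=1] A[i]=8>B[j]=7 take 7 → j++
[i=1,j=2] A[i]=8<=B[j]=11 take 8 → i++
[i=2,j=2] A[i]=15>B[j]=11 take 11 → j++
[i=2,j=3] A[i]=15>B[j]=12 take 12 → j++
[i=2,j=4] A[i]=15>B[j]=14 take 14 → j++
[i=2,j=5] A[i]=15<=B[j]=17 take 15 → i++
[i=3,j=5] A[i]=18>B[j]=17 take 17 → j++
[i=3,j=6] A[i]=18<=B[j]=19 take 18 → i++
[i=4,j=6] A[i]=24>B[j]=19 take 19 → j++
[i=4,j=7] A[i]=24>B[j]=20 take 20 → j++
[i=4,j=8] A[i]=24>B[j]=22 take 22 → j++
[i=4,j=9] A[i]=24<=B[j]=37 take 24 → i++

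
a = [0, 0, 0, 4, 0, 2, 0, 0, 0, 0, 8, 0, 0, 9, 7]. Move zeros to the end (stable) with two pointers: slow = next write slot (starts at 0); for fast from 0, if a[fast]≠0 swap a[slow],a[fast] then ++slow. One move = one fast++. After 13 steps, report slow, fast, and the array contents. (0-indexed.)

slow=0 fast=0: a[fast]=0, fast++
slow=0 fast=1: a[fast]=0, fast++
slow=0 fast=2: a[fast]=0, fast++
slow=0 fast=3: a[fast]=4≠0 swap→a[0]=4, slow++,fast++
slow=1 fast=4: a[fast]=0, fast++
slow=1 fast=5: a[fast]=2≠0 swap→a[1]=2, slow++,fast++
slow=2 fast=6: a[fast]=0, fast++
slow=2 fast=7: a[fast]=0, fast++
slow=2 fast=8: a[fast]=0, fast++
slow=2 fast=9: a[fast]=0, fast++
slow=2 fast=10: a[fast]=8≠0 swap→a[2]=8, slow++,fast++
slow=3 fast=11: a[fast]=0, fast++
slow=3 fast=12: a[fast]=0, fast++

slow=3, fast=13, a=[4, 2, 8, 0, 0, 0, 0, 0, 0, 0, 0, 0, 0, 9, 7]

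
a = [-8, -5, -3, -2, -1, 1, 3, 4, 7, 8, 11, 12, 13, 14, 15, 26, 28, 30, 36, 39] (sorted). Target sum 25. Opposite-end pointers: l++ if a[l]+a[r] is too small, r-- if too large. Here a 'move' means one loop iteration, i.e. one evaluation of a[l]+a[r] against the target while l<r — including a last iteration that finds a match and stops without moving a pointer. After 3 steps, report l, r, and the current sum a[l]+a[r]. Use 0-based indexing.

[0,19] -8+39=31 >25 → r--
[0,18] -8+36=28 >25 → r--
[0,17] -8+30=22 <25 → l++

l=1, r=17, sum=25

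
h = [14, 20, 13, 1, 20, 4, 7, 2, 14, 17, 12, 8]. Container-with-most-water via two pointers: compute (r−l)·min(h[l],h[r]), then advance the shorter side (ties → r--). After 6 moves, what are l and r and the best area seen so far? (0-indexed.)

l=1, r=6, best area=136

l=0 r=11: min(14,8)*11=88 best=88 *, r--
l=0 r=10: min(14,12)*10=120 best=120 *, r--
l=0 r=9: min(14,17)*9=126 best=126 *, l++
l=1 r=9: min(20,17)*8=136 best=136 *, r--
l=1 r=8: min(20,14)*7=98 best=136, r--
l=1 r=7: min(20,2)*6=12 best=136, r--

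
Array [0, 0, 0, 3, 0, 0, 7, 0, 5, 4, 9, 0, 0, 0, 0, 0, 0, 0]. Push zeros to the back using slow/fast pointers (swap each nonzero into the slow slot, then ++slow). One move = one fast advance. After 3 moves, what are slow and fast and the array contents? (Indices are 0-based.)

slow=0 fast=0: a[fast]=0, fast++
slow=0 fast=1: a[fast]=0, fast++
slow=0 fast=2: a[fast]=0, fast++

slow=0, fast=3, a=[0, 0, 0, 3, 0, 0, 7, 0, 5, 4, 9, 0, 0, 0, 0, 0, 0, 0]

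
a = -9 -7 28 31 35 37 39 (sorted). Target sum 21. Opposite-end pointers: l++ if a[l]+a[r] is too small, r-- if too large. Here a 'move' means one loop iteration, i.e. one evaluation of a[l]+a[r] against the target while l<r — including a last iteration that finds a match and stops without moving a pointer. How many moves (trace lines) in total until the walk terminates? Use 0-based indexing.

l=0 r=6: -9+39=30 >21, r--
l=0 r=5: -9+37=28 >21, r--
l=0 r=4: -9+35=26 >21, r--
l=0 r=3: -9+31=22 >21, r--
l=0 r=2: -9+28=19 <21, l++
l=1 r=2: -7+28=21, found

6 moves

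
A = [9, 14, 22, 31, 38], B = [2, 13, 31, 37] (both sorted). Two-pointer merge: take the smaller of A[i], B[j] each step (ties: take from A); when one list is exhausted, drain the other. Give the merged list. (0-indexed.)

i=0 j=0: A[i]=9>B[j]=2 take 2, j++
i=0 j=1: A[i]=9<=B[j]=13 take 9, i++
i=1 j=1: A[i]=14>B[j]=13 take 13, j++
i=1 j=2: A[i]=14<=B[j]=31 take 14, i++
i=2 j=2: A[i]=22<=B[j]=31 take 22, i++
i=3 j=2: A[i]=31<=B[j]=31 take 31, i++
i=4 j=2: A[i]=38>B[j]=31 take 31, j++
i=4 j=3: A[i]=38>B[j]=37 take 37, j++
i=4 j=4: B done, take A[i]=38, i++

[2, 9, 13, 14, 22, 31, 31, 37, 38]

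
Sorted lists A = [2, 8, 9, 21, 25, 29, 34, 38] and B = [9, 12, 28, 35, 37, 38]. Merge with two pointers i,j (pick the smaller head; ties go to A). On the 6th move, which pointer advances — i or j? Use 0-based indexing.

i=0 j=0: A[i]=2<=B[j]=9 take 2, i++
i=1 j=0: A[i]=8<=B[j]=9 take 8, i++
i=2 j=0: A[i]=9<=B[j]=9 take 9, i++
i=3 j=0: A[i]=21>B[j]=9 take 9, j++
i=3 j=1: A[i]=21>B[j]=12 take 12, j++
i=3 j=2: A[i]=21<=B[j]=28 take 21, i++

i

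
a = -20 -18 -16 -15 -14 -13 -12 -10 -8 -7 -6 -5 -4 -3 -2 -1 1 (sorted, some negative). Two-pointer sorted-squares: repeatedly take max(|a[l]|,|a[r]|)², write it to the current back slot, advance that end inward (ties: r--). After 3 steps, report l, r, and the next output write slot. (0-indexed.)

l=3, r=16, next write slot=13

[0,16] |-20|>|1| out[16]=400 → l++
[1,16] |-18|>|1| out[15]=324 → l++
[2,16] |-16|>|1| out[14]=256 → l++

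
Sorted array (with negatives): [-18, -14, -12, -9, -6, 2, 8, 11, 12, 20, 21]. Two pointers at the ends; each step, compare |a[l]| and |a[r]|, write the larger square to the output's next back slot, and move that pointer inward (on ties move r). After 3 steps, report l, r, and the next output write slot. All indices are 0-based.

l=1, r=8, next write slot=7

[0,10] |-18|<=|21| out[10]=441 → r--
[0,9] |-18|<=|20| out[9]=400 → r--
[0,8] |-18|>|12| out[8]=324 → l++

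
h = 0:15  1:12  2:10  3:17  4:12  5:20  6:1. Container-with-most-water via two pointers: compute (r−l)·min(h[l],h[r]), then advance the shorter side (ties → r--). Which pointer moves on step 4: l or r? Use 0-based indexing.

l

[0,6] min(15,1)*6=6 best=6 * → r--
[0,5] min(15,20)*5=75 best=75 * → l++
[1,5] min(12,20)*4=48 best=75 → l++
[2,5] min(10,20)*3=30 best=75 → l++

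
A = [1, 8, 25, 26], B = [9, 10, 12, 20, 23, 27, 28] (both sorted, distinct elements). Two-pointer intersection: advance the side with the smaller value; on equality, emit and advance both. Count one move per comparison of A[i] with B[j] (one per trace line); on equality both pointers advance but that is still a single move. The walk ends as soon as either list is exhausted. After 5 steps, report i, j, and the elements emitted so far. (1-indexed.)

i=1 j=1: 1<9, i++
i=2 j=1: 8<9, i++
i=3 j=1: 25>9, j++
i=3 j=2: 25>10, j++
i=3 j=3: 25>12, j++

i=3, j=4, emitted=[]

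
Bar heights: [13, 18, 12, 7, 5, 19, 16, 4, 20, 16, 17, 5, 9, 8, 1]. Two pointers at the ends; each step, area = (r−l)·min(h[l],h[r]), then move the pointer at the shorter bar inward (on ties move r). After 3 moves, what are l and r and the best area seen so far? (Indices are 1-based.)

l=1, r=12, best area=108

[1,15] min(13,1)*14=14 best=14 * → r--
[1,14] min(13,8)*13=104 best=104 * → r--
[1,13] min(13,9)*12=108 best=108 * → r--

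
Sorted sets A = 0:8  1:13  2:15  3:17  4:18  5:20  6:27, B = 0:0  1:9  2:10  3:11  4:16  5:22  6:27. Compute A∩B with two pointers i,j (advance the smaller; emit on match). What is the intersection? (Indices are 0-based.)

intersection = [27]

[i=0,j=0] 8>0 → j++
[i=0,j=1] 8<9 → i++
[i=1,j=1] 13>9 → j++
[i=1,j=2] 13>10 → j++
[i=1,j=3] 13>11 → j++
[i=1,j=4] 13<16 → i++
[i=2,j=4] 15<16 → i++
[i=3,j=4] 17>16 → j++
[i=3,j=5] 17<22 → i++
[i=4,j=5] 18<22 → i++
[i=5,j=5] 20<22 → i++
[i=6,j=5] 27>22 → j++
[i=6,j=6] 27==27 emit → i++,j++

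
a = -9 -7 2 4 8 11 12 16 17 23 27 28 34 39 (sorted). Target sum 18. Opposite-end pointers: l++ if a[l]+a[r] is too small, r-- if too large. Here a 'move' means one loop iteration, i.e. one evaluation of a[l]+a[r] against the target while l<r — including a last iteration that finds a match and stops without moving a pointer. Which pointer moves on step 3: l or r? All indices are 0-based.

l=0 r=13: -9+39=30 >18, r--
l=0 r=12: -9+34=25 >18, r--
l=0 r=11: -9+28=19 >18, r--

r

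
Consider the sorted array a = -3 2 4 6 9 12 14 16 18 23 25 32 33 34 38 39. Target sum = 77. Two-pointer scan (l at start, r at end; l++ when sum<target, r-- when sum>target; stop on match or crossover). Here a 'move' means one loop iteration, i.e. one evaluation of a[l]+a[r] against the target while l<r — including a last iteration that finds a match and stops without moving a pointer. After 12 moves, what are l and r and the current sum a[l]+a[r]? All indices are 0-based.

l=12, r=15, sum=72

[0,15] -3+39=36 <77 → l++
[1,15] 2+39=41 <77 → l++
[2,15] 4+39=43 <77 → l++
[3,15] 6+39=45 <77 → l++
[4,15] 9+39=48 <77 → l++
[5,15] 12+39=51 <77 → l++
[6,15] 14+39=53 <77 → l++
[7,15] 16+39=55 <77 → l++
[8,15] 18+39=57 <77 → l++
[9,15] 23+39=62 <77 → l++
[10,15] 25+39=64 <77 → l++
[11,15] 32+39=71 <77 → l++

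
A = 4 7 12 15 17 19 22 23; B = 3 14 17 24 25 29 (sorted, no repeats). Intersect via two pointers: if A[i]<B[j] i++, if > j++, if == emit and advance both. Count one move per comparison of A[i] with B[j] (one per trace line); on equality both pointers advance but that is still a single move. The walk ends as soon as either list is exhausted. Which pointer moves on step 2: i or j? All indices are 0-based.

i=0 j=0: 4>3, j++
i=0 j=1: 4<14, i++

i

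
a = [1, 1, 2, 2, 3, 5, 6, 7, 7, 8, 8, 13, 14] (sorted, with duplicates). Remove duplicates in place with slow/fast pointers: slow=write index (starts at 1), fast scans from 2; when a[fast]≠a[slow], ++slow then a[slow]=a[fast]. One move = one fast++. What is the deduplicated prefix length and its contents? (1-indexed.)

length 9; prefix = [1, 2, 3, 5, 6, 7, 8, 13, 14]

slow=1 fast=2: a[fast]=1=a[slow] dup, fast++
slow=1 fast=3: a[fast]=2≠a[slow]=1 write a[2]=2, slow++,fast++
slow=2 fast=4: a[fast]=2=a[slow] dup, fast++
slow=2 fast=5: a[fast]=3≠a[slow]=2 write a[3]=3, slow++,fast++
slow=3 fast=6: a[fast]=5≠a[slow]=3 write a[4]=5, slow++,fast++
slow=4 fast=7: a[fast]=6≠a[slow]=5 write a[5]=6, slow++,fast++
slow=5 fast=8: a[fast]=7≠a[slow]=6 write a[6]=7, slow++,fast++
slow=6 fast=9: a[fast]=7=a[slow] dup, fast++
slow=6 fast=10: a[fast]=8≠a[slow]=7 write a[7]=8, slow++,fast++
slow=7 fast=11: a[fast]=8=a[slow] dup, fast++
slow=7 fast=12: a[fast]=13≠a[slow]=8 write a[8]=13, slow++,fast++
slow=8 fast=13: a[fast]=14≠a[slow]=13 write a[9]=14, slow++,fast++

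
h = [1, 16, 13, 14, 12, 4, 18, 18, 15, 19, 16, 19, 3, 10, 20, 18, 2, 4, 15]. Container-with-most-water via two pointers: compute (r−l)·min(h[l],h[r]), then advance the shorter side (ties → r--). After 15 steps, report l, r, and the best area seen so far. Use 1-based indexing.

l=1 r=19: min(1,15)*18=18 best=18 *, l++
l=2 r=19: min(16,15)*17=255 best=255 *, r--
l=2 r=18: min(16,4)*16=64 best=255, r--
l=2 r=17: min(16,2)*15=30 best=255, r--
l=2 r=16: min(16,18)*14=224 best=255, l++
l=3 r=16: min(13,18)*13=169 best=255, l++
l=4 r=16: min(14,18)*12=168 best=255, l++
l=5 r=16: min(12,18)*11=132 best=255, l++
l=6 r=16: min(4,18)*10=40 best=255, l++
l=7 r=16: min(18,18)*9=162 best=255, r--
l=7 r=15: min(18,20)*8=144 best=255, l++
l=8 r=15: min(18,20)*7=126 best=255, l++
l=9 r=15: min(15,20)*6=90 best=255, l++
l=10 r=15: min(19,20)*5=95 best=255, l++
l=11 r=15: min(16,20)*4=64 best=255, l++

l=12, r=15, best area=255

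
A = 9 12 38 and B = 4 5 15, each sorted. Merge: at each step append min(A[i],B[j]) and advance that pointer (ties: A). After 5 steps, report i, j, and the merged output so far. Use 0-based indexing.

i=0 j=0: A[i]=9>B[j]=4 take 4, j++
i=0 j=1: A[i]=9>B[j]=5 take 5, j++
i=0 j=2: A[i]=9<=B[j]=15 take 9, i++
i=1 j=2: A[i]=12<=B[j]=15 take 12, i++
i=2 j=2: A[i]=38>B[j]=15 take 15, j++

i=2, j=3, merged so far=[4, 5, 9, 12, 15]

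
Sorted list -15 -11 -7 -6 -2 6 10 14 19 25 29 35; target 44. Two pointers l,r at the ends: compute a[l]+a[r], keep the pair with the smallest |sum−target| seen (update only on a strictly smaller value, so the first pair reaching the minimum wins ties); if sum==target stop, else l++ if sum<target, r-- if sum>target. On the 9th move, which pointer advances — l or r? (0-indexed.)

l=0 r=11: -15+35=20 d=24 *, l++
l=1 r=11: -11+35=24 d=20 *, l++
l=2 r=11: -7+35=28 d=16 *, l++
l=3 r=11: -6+35=29 d=15 *, l++
l=4 r=11: -2+35=33 d=11 *, l++
l=5 r=11: 6+35=41 d=3 *, l++
l=6 r=11: 10+35=45 d=1 *, r--
l=6 r=10: 10+29=39 d=5, l++
l=7 r=10: 14+29=43 d=1, l++

l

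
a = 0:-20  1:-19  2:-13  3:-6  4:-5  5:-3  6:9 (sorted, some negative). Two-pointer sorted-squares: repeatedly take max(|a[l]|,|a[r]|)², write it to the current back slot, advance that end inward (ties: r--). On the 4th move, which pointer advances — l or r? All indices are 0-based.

[0,6] |-20|>|9| out[6]=400 → l++
[1,6] |-19|>|9| out[5]=361 → l++
[2,6] |-13|>|9| out[4]=169 → l++
[3,6] |-6|<=|9| out[3]=81 → r--

r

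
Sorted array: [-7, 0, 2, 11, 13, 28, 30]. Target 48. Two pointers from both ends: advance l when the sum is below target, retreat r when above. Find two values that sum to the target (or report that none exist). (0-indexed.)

l=0 r=6: -7+30=23 <48, l++
l=1 r=6: 0+30=30 <48, l++
l=2 r=6: 2+30=32 <48, l++
l=3 r=6: 11+30=41 <48, l++
l=4 r=6: 13+30=43 <48, l++
l=5 r=6: 28+30=58 >48, r--

no pair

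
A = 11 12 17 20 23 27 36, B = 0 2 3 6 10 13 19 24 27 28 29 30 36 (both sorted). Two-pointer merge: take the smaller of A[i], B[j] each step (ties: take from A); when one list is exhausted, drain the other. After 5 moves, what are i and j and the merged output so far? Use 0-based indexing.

[i=0,j=0] A[i]=11>B[j]=0 take 0 → j++
[i=0,j=1] A[i]=11>B[j]=2 take 2 → j++
[i=0,j=2] A[i]=11>B[j]=3 take 3 → j++
[i=0,j=3] A[i]=11>B[j]=6 take 6 → j++
[i=0,j=4] A[i]=11>B[j]=10 take 10 → j++

i=0, j=5, merged so far=[0, 2, 3, 6, 10]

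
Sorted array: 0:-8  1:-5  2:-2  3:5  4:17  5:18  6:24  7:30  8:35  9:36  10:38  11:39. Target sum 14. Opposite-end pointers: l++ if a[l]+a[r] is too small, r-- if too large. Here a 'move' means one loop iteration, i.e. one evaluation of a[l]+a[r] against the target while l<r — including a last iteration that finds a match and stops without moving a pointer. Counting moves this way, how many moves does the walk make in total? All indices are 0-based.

l=0 r=11: -8+39=31 >14, r--
l=0 r=10: -8+38=30 >14, r--
l=0 r=9: -8+36=28 >14, r--
l=0 r=8: -8+35=27 >14, r--
l=0 r=7: -8+30=22 >14, r--
l=0 r=6: -8+24=16 >14, r--
l=0 r=5: -8+18=10 <14, l++
l=1 r=5: -5+18=13 <14, l++
l=2 r=5: -2+18=16 >14, r--
l=2 r=4: -2+17=15 >14, r--
l=2 r=3: -2+5=3 <14, l++

11 moves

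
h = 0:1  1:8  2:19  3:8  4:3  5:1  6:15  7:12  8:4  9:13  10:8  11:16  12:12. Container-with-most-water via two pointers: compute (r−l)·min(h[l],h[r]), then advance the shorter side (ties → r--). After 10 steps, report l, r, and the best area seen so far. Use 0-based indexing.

[0,12] min(1,12)*12=12 best=12 * → l++
[1,12] min(8,12)*11=88 best=88 * → l++
[2,12] min(19,12)*10=120 best=120 * → r--
[2,11] min(19,16)*9=144 best=144 * → r--
[2,10] min(19,8)*8=64 best=144 → r--
[2,9] min(19,13)*7=91 best=144 → r--
[2,8] min(19,4)*6=24 best=144 → r--
[2,7] min(19,12)*5=60 best=144 → r--
[2,6] min(19,15)*4=60 best=144 → r--
[2,5] min(19,1)*3=3 best=144 → r--

l=2, r=4, best area=144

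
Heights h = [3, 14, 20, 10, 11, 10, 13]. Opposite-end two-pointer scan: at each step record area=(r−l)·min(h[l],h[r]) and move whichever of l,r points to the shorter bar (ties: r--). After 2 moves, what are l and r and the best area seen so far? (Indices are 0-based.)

l=1, r=5, best area=65

l=0 r=6: min(3,13)*6=18 best=18 *, l++
l=1 r=6: min(14,13)*5=65 best=65 *, r--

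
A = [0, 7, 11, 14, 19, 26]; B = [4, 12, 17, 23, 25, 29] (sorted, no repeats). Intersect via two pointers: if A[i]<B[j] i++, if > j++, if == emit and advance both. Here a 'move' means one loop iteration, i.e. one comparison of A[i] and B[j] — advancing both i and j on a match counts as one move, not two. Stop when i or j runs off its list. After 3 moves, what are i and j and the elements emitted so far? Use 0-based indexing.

[i=0,j=0] 0<4 → i++
[i=1,j=0] 7>4 → j++
[i=1,j=1] 7<12 → i++

i=2, j=1, emitted=[]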